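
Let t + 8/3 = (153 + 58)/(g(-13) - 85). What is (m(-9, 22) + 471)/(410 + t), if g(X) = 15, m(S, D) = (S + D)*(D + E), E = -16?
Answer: 115290/84907 ≈ 1.3578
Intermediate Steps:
m(S, D) = (-16 + D)*(D + S) (m(S, D) = (S + D)*(D - 16) = (D + S)*(-16 + D) = (-16 + D)*(D + S))
t = -1193/210 (t = -8/3 + (153 + 58)/(15 - 85) = -8/3 + 211/(-70) = -8/3 + 211*(-1/70) = -8/3 - 211/70 = -1193/210 ≈ -5.6810)
(m(-9, 22) + 471)/(410 + t) = ((22² - 16*22 - 16*(-9) + 22*(-9)) + 471)/(410 - 1193/210) = ((484 - 352 + 144 - 198) + 471)/(84907/210) = (78 + 471)*(210/84907) = 549*(210/84907) = 115290/84907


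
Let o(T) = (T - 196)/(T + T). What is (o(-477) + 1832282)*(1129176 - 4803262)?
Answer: -3211146940638143/477 ≈ -6.7320e+12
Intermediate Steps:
o(T) = (-196 + T)/(2*T) (o(T) = (-196 + T)/((2*T)) = (-196 + T)*(1/(2*T)) = (-196 + T)/(2*T))
(o(-477) + 1832282)*(1129176 - 4803262) = ((1/2)*(-196 - 477)/(-477) + 1832282)*(1129176 - 4803262) = ((1/2)*(-1/477)*(-673) + 1832282)*(-3674086) = (673/954 + 1832282)*(-3674086) = (1747997701/954)*(-3674086) = -3211146940638143/477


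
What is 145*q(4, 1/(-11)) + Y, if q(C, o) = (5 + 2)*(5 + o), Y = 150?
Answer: 56460/11 ≈ 5132.7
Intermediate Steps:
q(C, o) = 35 + 7*o (q(C, o) = 7*(5 + o) = 35 + 7*o)
145*q(4, 1/(-11)) + Y = 145*(35 + 7/(-11)) + 150 = 145*(35 + 7*(-1/11)) + 150 = 145*(35 - 7/11) + 150 = 145*(378/11) + 150 = 54810/11 + 150 = 56460/11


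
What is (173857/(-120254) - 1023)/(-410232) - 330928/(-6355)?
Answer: 16326135874322329/313505107387440 ≈ 52.076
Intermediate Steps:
(173857/(-120254) - 1023)/(-410232) - 330928/(-6355) = (173857*(-1/120254) - 1023)*(-1/410232) - 330928*(-1/6355) = (-173857/120254 - 1023)*(-1/410232) + 330928/6355 = -123193699/120254*(-1/410232) + 330928/6355 = 123193699/49332038928 + 330928/6355 = 16326135874322329/313505107387440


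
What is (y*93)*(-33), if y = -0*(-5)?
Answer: 0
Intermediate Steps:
y = 0 (y = -4*0 = 0)
(y*93)*(-33) = (0*93)*(-33) = 0*(-33) = 0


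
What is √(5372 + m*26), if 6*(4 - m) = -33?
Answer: √5619 ≈ 74.960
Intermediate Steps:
m = 19/2 (m = 4 - ⅙*(-33) = 4 + 11/2 = 19/2 ≈ 9.5000)
√(5372 + m*26) = √(5372 + (19/2)*26) = √(5372 + 247) = √5619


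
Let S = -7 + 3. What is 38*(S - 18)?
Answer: -836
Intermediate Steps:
S = -4
38*(S - 18) = 38*(-4 - 18) = 38*(-22) = -836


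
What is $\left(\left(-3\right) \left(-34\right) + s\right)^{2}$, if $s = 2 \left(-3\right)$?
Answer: $9216$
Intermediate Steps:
$s = -6$
$\left(\left(-3\right) \left(-34\right) + s\right)^{2} = \left(\left(-3\right) \left(-34\right) - 6\right)^{2} = \left(102 - 6\right)^{2} = 96^{2} = 9216$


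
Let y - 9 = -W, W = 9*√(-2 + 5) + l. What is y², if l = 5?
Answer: 259 - 72*√3 ≈ 134.29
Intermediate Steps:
W = 5 + 9*√3 (W = 9*√(-2 + 5) + 5 = 9*√3 + 5 = 5 + 9*√3 ≈ 20.588)
y = 4 - 9*√3 (y = 9 - (5 + 9*√3) = 9 + (-5 - 9*√3) = 4 - 9*√3 ≈ -11.588)
y² = (4 - 9*√3)²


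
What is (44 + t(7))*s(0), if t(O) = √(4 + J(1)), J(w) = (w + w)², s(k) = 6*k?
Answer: 0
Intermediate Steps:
J(w) = 4*w² (J(w) = (2*w)² = 4*w²)
t(O) = 2*√2 (t(O) = √(4 + 4*1²) = √(4 + 4*1) = √(4 + 4) = √8 = 2*√2)
(44 + t(7))*s(0) = (44 + 2*√2)*(6*0) = (44 + 2*√2)*0 = 0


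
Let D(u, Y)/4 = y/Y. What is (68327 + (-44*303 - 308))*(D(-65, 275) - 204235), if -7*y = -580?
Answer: -4300039411557/385 ≈ -1.1169e+10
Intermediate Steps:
y = 580/7 (y = -⅐*(-580) = 580/7 ≈ 82.857)
D(u, Y) = 2320/(7*Y) (D(u, Y) = 4*(580/(7*Y)) = 2320/(7*Y))
(68327 + (-44*303 - 308))*(D(-65, 275) - 204235) = (68327 + (-44*303 - 308))*((2320/7)/275 - 204235) = (68327 + (-13332 - 308))*((2320/7)*(1/275) - 204235) = (68327 - 13640)*(464/385 - 204235) = 54687*(-78630011/385) = -4300039411557/385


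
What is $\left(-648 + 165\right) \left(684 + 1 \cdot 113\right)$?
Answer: $-384951$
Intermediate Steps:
$\left(-648 + 165\right) \left(684 + 1 \cdot 113\right) = - 483 \left(684 + 113\right) = \left(-483\right) 797 = -384951$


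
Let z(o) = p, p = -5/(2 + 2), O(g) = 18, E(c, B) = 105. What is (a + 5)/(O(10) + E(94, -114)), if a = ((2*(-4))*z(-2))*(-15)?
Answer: -145/123 ≈ -1.1789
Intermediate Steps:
p = -5/4 ≈ -1.2500
z(o) = -5/4
a = -150 (a = ((2*(-4))*(-5/4))*(-15) = -8*(-5/4)*(-15) = 10*(-15) = -150)
(a + 5)/(O(10) + E(94, -114)) = (-150 + 5)/(18 + 105) = -145/123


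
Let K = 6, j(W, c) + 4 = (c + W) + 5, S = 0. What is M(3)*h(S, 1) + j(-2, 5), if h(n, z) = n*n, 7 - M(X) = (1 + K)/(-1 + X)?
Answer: 4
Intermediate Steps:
j(W, c) = 1 + W + c (j(W, c) = -4 + ((c + W) + 5) = -4 + ((W + c) + 5) = -4 + (5 + W + c) = 1 + W + c)
M(X) = 7 - 7/(-1 + X) (M(X) = 7 - (1 + 6)/(-1 + X) = 7 - 7/(-1 + X))
h(n, z) = n²
M(3)*h(S, 1) + j(-2, 5) = (7*(-2 + 3)/(-1 + 3))*0² + (1 - 2 + 5) = (7*1/2)*0 + 4 = (7*(½)*1)*0 + 4 = (7/2)*0 + 4 = 0 + 4 = 4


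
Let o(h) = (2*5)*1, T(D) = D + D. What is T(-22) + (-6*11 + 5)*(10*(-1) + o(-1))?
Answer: -44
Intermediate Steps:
T(D) = 2*D
o(h) = 10 (o(h) = 10*1 = 10)
T(-22) + (-6*11 + 5)*(10*(-1) + o(-1)) = 2*(-22) + (-6*11 + 5)*(10*(-1) + 10) = -44 + (-66 + 5)*(-10 + 10) = -44 - 61*0 = -44 + 0 = -44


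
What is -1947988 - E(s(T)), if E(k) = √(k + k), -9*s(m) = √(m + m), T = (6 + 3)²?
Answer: -1947988 - I*2^(¾) ≈ -1.948e+6 - 1.6818*I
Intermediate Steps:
T = 81 (T = 9² = 81)
s(m) = -√2*√m/9 (s(m) = -√(m + m)/9 = -√2*√m/9)
E(k) = √2*√k (E(k) = √(2*k) = √2*√k)
-1947988 - E(s(T)) = -1947988 - √2*√(-√2*√81/9) = -1947988 - √2*√(-⅑*√2*9) = -1947988 - √2*√(-√2) = -1947988 - √2*I*2^(¼) = -1947988 - I*2^(¾)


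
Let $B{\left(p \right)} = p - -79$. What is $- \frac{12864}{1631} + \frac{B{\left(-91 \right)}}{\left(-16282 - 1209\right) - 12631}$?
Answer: $- \frac{193734918}{24564491} \approx -7.8868$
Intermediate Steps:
$B{\left(p \right)} = 79 + p$ ($B{\left(p \right)} = p + 79 = 79 + p$)
$- \frac{12864}{1631} + \frac{B{\left(-91 \right)}}{\left(-16282 - 1209\right) - 12631} = - \frac{12864}{1631} + \frac{79 - 91}{\left(-16282 - 1209\right) - 12631} = \left(-12864\right) \frac{1}{1631} - \frac{12}{-17491 - 12631} = - \frac{12864}{1631} - \frac{12}{-30122} = - \frac{12864}{1631} - - \frac{6}{15061} = - \frac{12864}{1631} + \frac{6}{15061} = - \frac{193734918}{24564491}$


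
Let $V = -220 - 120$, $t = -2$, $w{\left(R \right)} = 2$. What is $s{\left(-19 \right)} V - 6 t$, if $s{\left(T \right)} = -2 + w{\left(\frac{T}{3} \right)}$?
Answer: $12$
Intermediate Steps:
$V = -340$
$s{\left(T \right)} = 0$ ($s{\left(T \right)} = -2 + 2 = 0$)
$s{\left(-19 \right)} V - 6 t = 0 \left(-340\right) - -12 = 0 + 12 = 12$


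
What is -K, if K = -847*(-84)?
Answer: -71148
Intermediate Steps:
K = 71148
-K = -1*71148 = -71148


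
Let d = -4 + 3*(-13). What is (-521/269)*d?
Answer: 22403/269 ≈ 83.282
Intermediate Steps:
d = -43 (d = -4 - 39 = -43)
(-521/269)*d = -521/269*(-43) = 22403/269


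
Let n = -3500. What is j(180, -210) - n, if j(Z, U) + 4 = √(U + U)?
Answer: 3496 + 2*I*√105 ≈ 3496.0 + 20.494*I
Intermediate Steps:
j(Z, U) = -4 + √2*√U (j(Z, U) = -4 + √(U + U) = -4 + √(2*U) = -4 + √2*√U)
j(180, -210) - n = (-4 + √2*√(-210)) - 1*(-3500) = (-4 + √2*(I*√210)) + 3500 = (-4 + 2*I*√105) + 3500 = 3496 + 2*I*√105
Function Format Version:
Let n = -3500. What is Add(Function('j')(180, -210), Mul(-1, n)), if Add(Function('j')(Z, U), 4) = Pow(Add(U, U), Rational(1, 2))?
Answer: Add(3496, Mul(2, I, Pow(105, Rational(1, 2)))) ≈ Add(3496.0, Mul(20.494, I))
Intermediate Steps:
Function('j')(Z, U) = Add(-4, Mul(Pow(2, Rational(1, 2)), Pow(U, Rational(1, 2)))) (Function('j')(Z, U) = Add(-4, Pow(Add(U, U), Rational(1, 2))) = Add(-4, Pow(Mul(2, U), Rational(1, 2))) = Add(-4, Mul(Pow(2, Rational(1, 2)), Pow(U, Rational(1, 2)))))
Add(Function('j')(180, -210), Mul(-1, n)) = Add(Add(-4, Mul(Pow(2, Rational(1, 2)), Pow(-210, Rational(1, 2)))), Mul(-1, -3500)) = Add(Add(-4, Mul(Pow(2, Rational(1, 2)), Mul(I, Pow(210, Rational(1, 2))))), 3500) = Add(Add(-4, Mul(2, I, Pow(105, Rational(1, 2)))), 3500) = Add(3496, Mul(2, I, Pow(105, Rational(1, 2))))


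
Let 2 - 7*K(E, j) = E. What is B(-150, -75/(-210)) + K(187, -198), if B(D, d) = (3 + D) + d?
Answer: -2423/14 ≈ -173.07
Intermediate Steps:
K(E, j) = 2/7 - E/7
B(D, d) = 3 + D + d
B(-150, -75/(-210)) + K(187, -198) = (3 - 150 - 75/(-210)) + (2/7 - ⅐*187) = (3 - 150 - 75*(-1/210)) + (2/7 - 187/7) = (3 - 150 + 5/14) - 185/7 = -2053/14 - 185/7 = -2423/14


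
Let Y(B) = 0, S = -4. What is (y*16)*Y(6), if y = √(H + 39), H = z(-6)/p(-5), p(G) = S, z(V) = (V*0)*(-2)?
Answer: 0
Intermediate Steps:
z(V) = 0 (z(V) = 0*(-2) = 0)
p(G) = -4
H = 0 (H = 0/(-4) = 0*(-¼) = 0)
y = √39 (y = √(0 + 39) = √39 ≈ 6.2450)
(y*16)*Y(6) = (√39*16)*0 = (16*√39)*0 = 0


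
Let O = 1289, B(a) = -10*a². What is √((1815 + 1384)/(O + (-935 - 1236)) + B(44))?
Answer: I*√34157438/42 ≈ 139.15*I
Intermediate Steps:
√((1815 + 1384)/(O + (-935 - 1236)) + B(44)) = √((1815 + 1384)/(1289 + (-935 - 1236)) - 10*44²) = √(3199/(1289 - 2171) - 10*1936) = √(3199/(-882) - 19360) = √(3199*(-1/882) - 19360) = √(-457/126 - 19360) = √(-2439817/126) = I*√34157438/42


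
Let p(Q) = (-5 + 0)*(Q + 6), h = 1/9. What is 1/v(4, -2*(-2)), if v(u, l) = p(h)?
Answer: -9/275 ≈ -0.032727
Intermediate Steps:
h = ⅑ ≈ 0.11111
p(Q) = -30 - 5*Q (p(Q) = -5*(6 + Q) = -30 - 5*Q)
v(u, l) = -275/9 (v(u, l) = -30 - 5*⅑ = -30 - 5/9 = -275/9)
1/v(4, -2*(-2)) = 1/(-275/9) = -9/275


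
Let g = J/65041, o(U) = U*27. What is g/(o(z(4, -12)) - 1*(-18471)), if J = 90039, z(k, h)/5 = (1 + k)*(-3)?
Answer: 30013/356554762 ≈ 8.4175e-5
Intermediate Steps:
z(k, h) = -15 - 15*k (z(k, h) = 5*((1 + k)*(-3)) = 5*(-3 - 3*k) = -15 - 15*k)
o(U) = 27*U
g = 90039/65041 ≈ 1.3843
g/(o(z(4, -12)) - 1*(-18471)) = 90039/(65041*(27*(-15 - 15*4) - 1*(-18471))) = 90039/(65041*(27*(-15 - 60) + 18471)) = 90039/(65041*(27*(-75) + 18471)) = 90039/(65041*(-2025 + 18471)) = (90039/65041)/16446 = (90039/65041)*(1/16446) = 30013/356554762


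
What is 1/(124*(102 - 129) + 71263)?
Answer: 1/67915 ≈ 1.4724e-5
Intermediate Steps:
1/(124*(102 - 129) + 71263) = 1/(124*(-27) + 71263) = 1/(-3348 + 71263) = 1/67915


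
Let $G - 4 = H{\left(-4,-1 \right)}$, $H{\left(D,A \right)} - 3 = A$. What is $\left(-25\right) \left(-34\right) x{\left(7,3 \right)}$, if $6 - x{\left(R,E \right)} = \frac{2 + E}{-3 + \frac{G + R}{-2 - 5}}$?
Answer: $5975$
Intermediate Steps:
$H{\left(D,A \right)} = 3 + A$
$G = 6$ ($G = 4 + \left(3 - 1\right) = 4 + 2 = 6$)
$x{\left(R,E \right)} = 6 - \frac{2 + E}{- \frac{27}{7} - \frac{R}{7}}$ ($x{\left(R,E \right)} = 6 - \frac{2 + E}{-3 + \frac{6 + R}{-2 - 5}} = 6 - \frac{2 + E}{-3 + \frac{6 + R}{-7}} = 6 - \frac{2 + E}{-3 + \left(6 + R\right) \left(- \frac{1}{7}\right)} = 6 - \frac{2 + E}{-3 - \left(\frac{6}{7} + \frac{R}{7}\right)} = 6 - \frac{2 + E}{- \frac{27}{7} - \frac{R}{7}}$)
$\left(-25\right) \left(-34\right) x{\left(7,3 \right)} = \left(-25\right) \left(-34\right) \frac{176 + 6 \cdot 7 + 7 \cdot 3}{27 + 7} = 850 \frac{176 + 42 + 21}{34} = 850 \cdot \frac{1}{34} \cdot 239 = 850 \cdot \frac{239}{34} = 5975$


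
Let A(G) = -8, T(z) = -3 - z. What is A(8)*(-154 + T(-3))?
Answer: 1232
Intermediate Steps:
A(8)*(-154 + T(-3)) = -8*(-154 + (-3 - 1*(-3))) = -8*(-154 + (-3 + 3)) = -8*(-154 + 0) = -8*(-154) = 1232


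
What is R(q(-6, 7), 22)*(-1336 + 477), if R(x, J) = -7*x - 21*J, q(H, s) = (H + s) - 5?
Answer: 372806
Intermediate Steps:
q(H, s) = -5 + H + s
R(x, J) = -21*J - 7*x
R(q(-6, 7), 22)*(-1336 + 477) = (-21*22 - 7*(-5 - 6 + 7))*(-1336 + 477) = (-462 - 7*(-4))*(-859) = (-462 + 28)*(-859) = -434*(-859) = 372806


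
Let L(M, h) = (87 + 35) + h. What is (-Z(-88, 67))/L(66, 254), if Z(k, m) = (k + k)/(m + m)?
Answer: 11/3149 ≈ 0.0034932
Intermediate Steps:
Z(k, m) = k/m (Z(k, m) = (2*k)/((2*m)) = (2*k)*(1/(2*m)) = k/m)
L(M, h) = 122 + h
(-Z(-88, 67))/L(66, 254) = (-(-88)/67)/(122 + 254) = -(-88)/67/376 = -1*(-88/67)*(1/376) = (88/67)*(1/376) = 11/3149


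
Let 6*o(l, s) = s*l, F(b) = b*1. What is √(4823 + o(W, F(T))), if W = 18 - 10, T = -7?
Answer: √43323/3 ≈ 69.381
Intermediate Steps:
W = 8
F(b) = b
o(l, s) = l*s/6 (o(l, s) = (s*l)/6 = (l*s)/6 = l*s/6)
√(4823 + o(W, F(T))) = √(4823 + (⅙)*8*(-7)) = √(4823 - 28/3) = √(14441/3) = √43323/3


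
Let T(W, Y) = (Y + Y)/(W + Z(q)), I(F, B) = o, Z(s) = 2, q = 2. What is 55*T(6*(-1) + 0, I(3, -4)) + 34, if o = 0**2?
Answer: 34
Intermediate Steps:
o = 0
I(F, B) = 0
T(W, Y) = 2*Y/(2 + W) (T(W, Y) = (Y + Y)/(W + 2) = (2*Y)/(2 + W) = 2*Y/(2 + W))
55*T(6*(-1) + 0, I(3, -4)) + 34 = 55*(2*0/(2 + (6*(-1) + 0))) + 34 = 55*(2*0/(2 + (-6 + 0))) + 34 = 55*(2*0/(2 - 6)) + 34 = 55*(2*0/(-4)) + 34 = 55*(2*0*(-1/4)) + 34 = 55*0 + 34 = 0 + 34 = 34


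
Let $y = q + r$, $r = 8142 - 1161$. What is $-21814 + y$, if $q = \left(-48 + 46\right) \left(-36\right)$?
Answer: $-14761$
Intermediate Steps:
$r = 6981$
$q = 72$ ($q = \left(-2\right) \left(-36\right) = 72$)
$y = 7053$ ($y = 72 + 6981 = 7053$)
$-21814 + y = -21814 + 7053 = -14761$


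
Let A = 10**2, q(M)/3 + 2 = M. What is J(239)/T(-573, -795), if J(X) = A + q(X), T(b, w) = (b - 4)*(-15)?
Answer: 811/8655 ≈ 0.093703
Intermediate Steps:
q(M) = -6 + 3*M
T(b, w) = 60 - 15*b (T(b, w) = (-4 + b)*(-15) = 60 - 15*b)
A = 100
J(X) = 94 + 3*X (J(X) = 100 + (-6 + 3*X) = 94 + 3*X)
J(239)/T(-573, -795) = (94 + 3*239)/(60 - 15*(-573)) = (94 + 717)/(60 + 8595) = 811/8655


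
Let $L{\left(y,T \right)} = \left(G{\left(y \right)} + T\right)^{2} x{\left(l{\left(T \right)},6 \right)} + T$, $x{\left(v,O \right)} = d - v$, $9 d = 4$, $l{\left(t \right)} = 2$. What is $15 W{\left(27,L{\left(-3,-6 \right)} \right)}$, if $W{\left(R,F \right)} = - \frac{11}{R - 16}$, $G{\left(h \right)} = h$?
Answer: $-15$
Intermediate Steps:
$d = \frac{4}{9}$ ($d = \frac{1}{9} \cdot 4 = \frac{4}{9} \approx 0.44444$)
$x{\left(v,O \right)} = \frac{4}{9} - v$
$L{\left(y,T \right)} = T - \frac{14 \left(T + y\right)^{2}}{9}$ ($L{\left(y,T \right)} = \left(y + T\right)^{2} \left(\frac{4}{9} - 2\right) + T = \left(T + y\right)^{2} \left(\frac{4}{9} - 2\right) + T = \left(T + y\right)^{2} \left(- \frac{14}{9}\right) + T = - \frac{14 \left(T + y\right)^{2}}{9} + T = T - \frac{14 \left(T + y\right)^{2}}{9}$)
$W{\left(R,F \right)} = - \frac{11}{-16 + R}$ ($W{\left(R,F \right)} = - \frac{11}{R - 16} = - \frac{11}{-16 + R}$)
$15 W{\left(27,L{\left(-3,-6 \right)} \right)} = 15 \left(- \frac{11}{-16 + 27}\right) = 15 \left(- \frac{11}{11}\right) = 15 \left(\left(-11\right) \frac{1}{11}\right) = 15 \left(-1\right) = -15$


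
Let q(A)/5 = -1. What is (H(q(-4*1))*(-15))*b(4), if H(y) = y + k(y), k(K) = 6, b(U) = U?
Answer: -60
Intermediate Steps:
q(A) = -5 (q(A) = 5*(-1) = -5)
H(y) = 6 + y (H(y) = y + 6 = 6 + y)
(H(q(-4*1))*(-15))*b(4) = ((6 - 5)*(-15))*4 = (1*(-15))*4 = -15*4 = -60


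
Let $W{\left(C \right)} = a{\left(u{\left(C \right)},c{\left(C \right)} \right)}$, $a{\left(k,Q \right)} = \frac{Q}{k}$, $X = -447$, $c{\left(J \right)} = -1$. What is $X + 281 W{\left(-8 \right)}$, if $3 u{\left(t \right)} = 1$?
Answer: $-1290$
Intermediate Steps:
$u{\left(t \right)} = \frac{1}{3}$ ($u{\left(t \right)} = \frac{1}{3} \cdot 1 = \frac{1}{3}$)
$W{\left(C \right)} = -3$ ($W{\left(C \right)} = - \frac{1}{\frac{1}{3}} = \left(-1\right) 3 = -3$)
$X + 281 W{\left(-8 \right)} = -447 + 281 \left(-3\right) = -447 - 843 = -1290$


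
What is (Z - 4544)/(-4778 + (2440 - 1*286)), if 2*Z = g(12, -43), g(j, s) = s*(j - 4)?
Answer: 1179/656 ≈ 1.7973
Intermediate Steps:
g(j, s) = s*(-4 + j)
Z = -172 (Z = (-43*(-4 + 12))/2 = (-43*8)/2 = (½)*(-344) = -172)
(Z - 4544)/(-4778 + (2440 - 1*286)) = (-172 - 4544)/(-4778 + (2440 - 1*286)) = -4716/(-4778 + (2440 - 286)) = -4716/(-4778 + 2154) = -4716/(-2624) = -4716*(-1/2624) = 1179/656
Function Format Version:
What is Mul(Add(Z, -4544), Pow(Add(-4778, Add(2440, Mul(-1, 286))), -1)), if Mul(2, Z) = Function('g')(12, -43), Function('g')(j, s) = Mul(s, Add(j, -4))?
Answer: Rational(1179, 656) ≈ 1.7973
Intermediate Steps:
Function('g')(j, s) = Mul(s, Add(-4, j))
Z = -172 (Z = Mul(Rational(1, 2), Mul(-43, Add(-4, 12))) = Mul(Rational(1, 2), Mul(-43, 8)) = Mul(Rational(1, 2), -344) = -172)
Mul(Add(Z, -4544), Pow(Add(-4778, Add(2440, Mul(-1, 286))), -1)) = Mul(Add(-172, -4544), Pow(Add(-4778, Add(2440, Mul(-1, 286))), -1)) = Mul(-4716, Pow(Add(-4778, Add(2440, -286)), -1)) = Mul(-4716, Pow(Add(-4778, 2154), -1)) = Mul(-4716, Pow(-2624, -1)) = Mul(-4716, Rational(-1, 2624)) = Rational(1179, 656)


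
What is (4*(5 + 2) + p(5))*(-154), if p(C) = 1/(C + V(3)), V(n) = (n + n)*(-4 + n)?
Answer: -4158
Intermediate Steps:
V(n) = 2*n*(-4 + n) (V(n) = (2*n)*(-4 + n) = 2*n*(-4 + n))
p(C) = 1/(-6 + C) (p(C) = 1/(C + 2*3*(-4 + 3)) = 1/(C + 2*3*(-1)) = 1/(C - 6) = 1/(-6 + C))
(4*(5 + 2) + p(5))*(-154) = (4*(5 + 2) + 1/(-6 + 5))*(-154) = (4*7 + 1/(-1))*(-154) = (28 - 1)*(-154) = 27*(-154) = -4158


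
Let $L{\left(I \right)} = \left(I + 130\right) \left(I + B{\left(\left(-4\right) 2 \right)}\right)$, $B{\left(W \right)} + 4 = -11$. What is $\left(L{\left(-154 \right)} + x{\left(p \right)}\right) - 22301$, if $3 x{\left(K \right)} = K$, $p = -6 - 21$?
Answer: $-18254$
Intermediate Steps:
$p = -27$ ($p = -6 - 21 = -27$)
$x{\left(K \right)} = \frac{K}{3}$
$B{\left(W \right)} = -15$ ($B{\left(W \right)} = -4 - 11 = -15$)
$L{\left(I \right)} = \left(-15 + I\right) \left(130 + I\right)$ ($L{\left(I \right)} = \left(I + 130\right) \left(I - 15\right) = \left(130 + I\right) \left(-15 + I\right) = \left(-15 + I\right) \left(130 + I\right)$)
$\left(L{\left(-154 \right)} + x{\left(p \right)}\right) - 22301 = \left(\left(-1950 + \left(-154\right)^{2} + 115 \left(-154\right)\right) + \frac{1}{3} \left(-27\right)\right) - 22301 = \left(\left(-1950 + 23716 - 17710\right) - 9\right) - 22301 = \left(4056 - 9\right) - 22301 = 4047 - 22301 = -18254$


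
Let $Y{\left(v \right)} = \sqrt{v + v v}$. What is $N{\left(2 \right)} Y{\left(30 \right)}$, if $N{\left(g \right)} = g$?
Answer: $2 \sqrt{930} \approx 60.992$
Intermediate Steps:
$Y{\left(v \right)} = \sqrt{v + v^{2}}$
$N{\left(2 \right)} Y{\left(30 \right)} = 2 \sqrt{30 \left(1 + 30\right)} = 2 \sqrt{30 \cdot 31} = 2 \sqrt{930}$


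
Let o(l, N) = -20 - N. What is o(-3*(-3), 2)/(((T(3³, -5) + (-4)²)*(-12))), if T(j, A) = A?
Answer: ⅙ ≈ 0.16667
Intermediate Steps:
o(-3*(-3), 2)/(((T(3³, -5) + (-4)²)*(-12))) = (-20 - 1*2)/(((-5 + (-4)²)*(-12))) = (-20 - 2)/(((-5 + 16)*(-12))) = -22/(11*(-12)) = -22/(-132) = -22*(-1/132) = ⅙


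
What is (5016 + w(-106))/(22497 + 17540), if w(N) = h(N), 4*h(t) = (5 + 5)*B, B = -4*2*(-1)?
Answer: 5036/40037 ≈ 0.12578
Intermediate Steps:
B = 8 (B = -8*(-1) = 8)
h(t) = 20 (h(t) = ((5 + 5)*8)/4 = (10*8)/4 = (¼)*80 = 20)
w(N) = 20
(5016 + w(-106))/(22497 + 17540) = (5016 + 20)/(22497 + 17540) = 5036/40037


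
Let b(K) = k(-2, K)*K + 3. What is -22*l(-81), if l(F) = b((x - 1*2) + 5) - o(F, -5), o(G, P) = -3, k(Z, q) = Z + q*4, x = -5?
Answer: -572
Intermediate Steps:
k(Z, q) = Z + 4*q
b(K) = 3 + K*(-2 + 4*K) (b(K) = (-2 + 4*K)*K + 3 = K*(-2 + 4*K) + 3 = 3 + K*(-2 + 4*K))
l(F) = 26 (l(F) = (3 + 2*((-5 - 1*2) + 5)*(-1 + 2*((-5 - 1*2) + 5))) - 1*(-3) = (3 + 2*((-5 - 2) + 5)*(-1 + 2*((-5 - 2) + 5))) + 3 = (3 + 2*(-7 + 5)*(-1 + 2*(-7 + 5))) + 3 = (3 + 2*(-2)*(-1 + 2*(-2))) + 3 = (3 + 2*(-2)*(-1 - 4)) + 3 = (3 + 2*(-2)*(-5)) + 3 = (3 + 20) + 3 = 23 + 3 = 26)
-22*l(-81) = -22*26 = -572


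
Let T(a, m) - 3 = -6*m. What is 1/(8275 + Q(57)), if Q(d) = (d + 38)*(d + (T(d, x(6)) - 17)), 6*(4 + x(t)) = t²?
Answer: 1/11220 ≈ 8.9127e-5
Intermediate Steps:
x(t) = -4 + t²/6
T(a, m) = 3 - 6*m
Q(d) = (-26 + d)*(38 + d) (Q(d) = (d + 38)*(d + ((3 - 6*(-4 + (⅙)*6²)) - 17)) = (38 + d)*(d + ((3 - 6*(-4 + (⅙)*36)) - 17)) = (38 + d)*(d + ((3 - 6*(-4 + 6)) - 17)) = (38 + d)*(d + ((3 - 6*2) - 17)) = (38 + d)*(d + ((3 - 12) - 17)) = (38 + d)*(d + (-9 - 17)) = (38 + d)*(d - 26) = (38 + d)*(-26 + d) = (-26 + d)*(38 + d))
1/(8275 + Q(57)) = 1/(8275 + (-988 + 57² + 12*57)) = 1/(8275 + (-988 + 3249 + 684)) = 1/(8275 + 2945) = 1/11220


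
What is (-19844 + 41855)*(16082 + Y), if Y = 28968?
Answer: 991595550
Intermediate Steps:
(-19844 + 41855)*(16082 + Y) = (-19844 + 41855)*(16082 + 28968) = 22011*45050 = 991595550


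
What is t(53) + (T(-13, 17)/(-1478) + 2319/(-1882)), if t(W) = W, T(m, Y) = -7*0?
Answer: 97427/1882 ≈ 51.768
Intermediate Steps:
T(m, Y) = 0
t(53) + (T(-13, 17)/(-1478) + 2319/(-1882)) = 53 + (0/(-1478) + 2319/(-1882)) = 53 + (0*(-1/1478) + 2319*(-1/1882)) = 53 + (0 - 2319/1882) = 53 - 2319/1882 = 97427/1882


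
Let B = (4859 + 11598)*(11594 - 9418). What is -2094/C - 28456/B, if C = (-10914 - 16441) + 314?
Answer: 1325313677/17291962352 ≈ 0.076643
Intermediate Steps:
C = -27041 (C = -27355 + 314 = -27041)
B = 35810432 (B = 16457*2176 = 35810432)
-2094/C - 28456/B = -2094/(-27041) - 28456/35810432 = -2094*(-1/27041) - 28456*1/35810432 = 2094/27041 - 3557/4476304 = 1325313677/17291962352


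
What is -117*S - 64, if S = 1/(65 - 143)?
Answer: -125/2 ≈ -62.500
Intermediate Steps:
S = -1/78 (S = 1/(-78) = -1/78 ≈ -0.012821)
-117*S - 64 = -117*(-1/78) - 64 = 3/2 - 64 = -125/2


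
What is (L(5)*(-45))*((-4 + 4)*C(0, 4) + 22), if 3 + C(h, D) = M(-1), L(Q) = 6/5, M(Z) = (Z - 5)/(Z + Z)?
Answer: -1188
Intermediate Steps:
M(Z) = (-5 + Z)/(2*Z) (M(Z) = (-5 + Z)/((2*Z)) = (-5 + Z)*(1/(2*Z)) = (-5 + Z)/(2*Z))
L(Q) = 6/5 (L(Q) = 6*(⅕) = 6/5)
C(h, D) = 0 (C(h, D) = -3 + (½)*(-5 - 1)/(-1) = -3 + (½)*(-1)*(-6) = -3 + 3 = 0)
(L(5)*(-45))*((-4 + 4)*C(0, 4) + 22) = ((6/5)*(-45))*((-4 + 4)*0 + 22) = -54*(0*0 + 22) = -54*(0 + 22) = -54*22 = -1188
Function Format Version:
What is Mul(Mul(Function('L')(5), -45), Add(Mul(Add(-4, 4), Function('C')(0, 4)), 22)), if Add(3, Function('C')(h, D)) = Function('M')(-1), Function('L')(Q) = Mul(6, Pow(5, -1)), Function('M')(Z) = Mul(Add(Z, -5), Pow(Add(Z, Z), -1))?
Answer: -1188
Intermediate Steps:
Function('M')(Z) = Mul(Rational(1, 2), Pow(Z, -1), Add(-5, Z)) (Function('M')(Z) = Mul(Add(-5, Z), Pow(Mul(2, Z), -1)) = Mul(Add(-5, Z), Mul(Rational(1, 2), Pow(Z, -1))) = Mul(Rational(1, 2), Pow(Z, -1), Add(-5, Z)))
Function('L')(Q) = Rational(6, 5) (Function('L')(Q) = Mul(6, Rational(1, 5)) = Rational(6, 5))
Function('C')(h, D) = 0 (Function('C')(h, D) = Add(-3, Mul(Rational(1, 2), Pow(-1, -1), Add(-5, -1))) = Add(-3, Mul(Rational(1, 2), -1, -6)) = Add(-3, 3) = 0)
Mul(Mul(Function('L')(5), -45), Add(Mul(Add(-4, 4), Function('C')(0, 4)), 22)) = Mul(Mul(Rational(6, 5), -45), Add(Mul(Add(-4, 4), 0), 22)) = Mul(-54, Add(Mul(0, 0), 22)) = Mul(-54, Add(0, 22)) = Mul(-54, 22) = -1188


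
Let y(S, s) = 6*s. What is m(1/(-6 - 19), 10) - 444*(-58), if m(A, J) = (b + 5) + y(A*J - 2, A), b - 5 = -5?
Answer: 643919/25 ≈ 25757.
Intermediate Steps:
b = 0 (b = 5 - 5 = 0)
m(A, J) = 5 + 6*A (m(A, J) = (0 + 5) + 6*A = 5 + 6*A)
m(1/(-6 - 19), 10) - 444*(-58) = (5 + 6/(-6 - 19)) - 444*(-58) = (5 + 6/(-25)) + 25752 = (5 + 6*(-1/25)) + 25752 = (5 - 6/25) + 25752 = 119/25 + 25752 = 643919/25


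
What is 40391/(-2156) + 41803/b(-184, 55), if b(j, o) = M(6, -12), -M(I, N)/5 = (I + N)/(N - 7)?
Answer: -856814911/32340 ≈ -26494.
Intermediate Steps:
M(I, N) = -5*(I + N)/(-7 + N) (M(I, N) = -5*(I + N)/(N - 7) = -5*(I + N)/(-7 + N))
b(j, o) = -30/19 (b(j, o) = 5*(-1*6 - 1*(-12))/(-7 - 12) = 5*(-6 + 12)/(-19) = 5*(-1/19)*6 = -30/19)
40391/(-2156) + 41803/b(-184, 55) = 40391/(-2156) + 41803/(-30/19) = 40391*(-1/2156) + 41803*(-19/30) = -40391/2156 - 794257/30 = -856814911/32340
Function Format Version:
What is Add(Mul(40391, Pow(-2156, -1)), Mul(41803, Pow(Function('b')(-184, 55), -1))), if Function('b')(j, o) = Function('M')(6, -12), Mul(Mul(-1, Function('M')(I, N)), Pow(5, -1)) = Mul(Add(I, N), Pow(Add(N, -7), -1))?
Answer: Rational(-856814911, 32340) ≈ -26494.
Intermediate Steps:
Function('M')(I, N) = Mul(-5, Pow(Add(-7, N), -1), Add(I, N)) (Function('M')(I, N) = Mul(-5, Mul(Add(I, N), Pow(Add(N, -7), -1))) = Mul(-5, Mul(Add(I, N), Pow(Add(-7, N), -1))) = Mul(-5, Mul(Pow(Add(-7, N), -1), Add(I, N))) = Mul(-5, Pow(Add(-7, N), -1), Add(I, N)))
Function('b')(j, o) = Rational(-30, 19) (Function('b')(j, o) = Mul(5, Pow(Add(-7, -12), -1), Add(Mul(-1, 6), Mul(-1, -12))) = Mul(5, Pow(-19, -1), Add(-6, 12)) = Mul(5, Rational(-1, 19), 6) = Rational(-30, 19))
Add(Mul(40391, Pow(-2156, -1)), Mul(41803, Pow(Function('b')(-184, 55), -1))) = Add(Mul(40391, Pow(-2156, -1)), Mul(41803, Pow(Rational(-30, 19), -1))) = Add(Mul(40391, Rational(-1, 2156)), Mul(41803, Rational(-19, 30))) = Add(Rational(-40391, 2156), Rational(-794257, 30)) = Rational(-856814911, 32340)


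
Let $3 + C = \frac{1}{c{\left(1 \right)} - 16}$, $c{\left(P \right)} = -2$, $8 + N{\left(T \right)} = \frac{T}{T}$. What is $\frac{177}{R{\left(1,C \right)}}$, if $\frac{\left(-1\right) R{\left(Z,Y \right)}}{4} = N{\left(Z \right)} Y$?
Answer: $- \frac{1593}{770} \approx -2.0688$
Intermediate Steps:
$N{\left(T \right)} = -7$ ($N{\left(T \right)} = -8 + \frac{T}{T} = -8 + 1 = -7$)
$C = - \frac{55}{18}$ ($C = -3 + \frac{1}{-2 - 16} = -3 + \frac{1}{-18} = -3 - \frac{1}{18} = - \frac{55}{18} \approx -3.0556$)
$R{\left(Z,Y \right)} = 28 Y$ ($R{\left(Z,Y \right)} = - 4 \left(- 7 Y\right) = 28 Y$)
$\frac{177}{R{\left(1,C \right)}} = \frac{177}{28 \left(- \frac{55}{18}\right)} = \frac{177}{- \frac{770}{9}} = 177 \left(- \frac{9}{770}\right) = - \frac{1593}{770}$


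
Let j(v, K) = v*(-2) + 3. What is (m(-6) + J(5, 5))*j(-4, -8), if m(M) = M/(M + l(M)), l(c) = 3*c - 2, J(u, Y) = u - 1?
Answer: 605/13 ≈ 46.538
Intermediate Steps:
j(v, K) = 3 - 2*v (j(v, K) = -2*v + 3 = 3 - 2*v)
J(u, Y) = -1 + u
l(c) = -2 + 3*c
m(M) = M/(-2 + 4*M) (m(M) = M/(M + (-2 + 3*M)) = M/(-2 + 4*M))
(m(-6) + J(5, 5))*j(-4, -8) = ((½)*(-6)/(-1 + 2*(-6)) + (-1 + 5))*(3 - 2*(-4)) = ((½)*(-6)/(-1 - 12) + 4)*(3 + 8) = ((½)*(-6)/(-13) + 4)*11 = ((½)*(-6)*(-1/13) + 4)*11 = (3/13 + 4)*11 = (55/13)*11 = 605/13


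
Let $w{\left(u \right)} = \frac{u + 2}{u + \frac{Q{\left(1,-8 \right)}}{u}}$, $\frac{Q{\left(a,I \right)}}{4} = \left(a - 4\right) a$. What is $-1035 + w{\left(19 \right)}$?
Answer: $- \frac{360816}{349} \approx -1033.9$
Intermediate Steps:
$Q{\left(a,I \right)} = 4 a \left(-4 + a\right)$ ($Q{\left(a,I \right)} = 4 \left(a - 4\right) a = 4 \left(-4 + a\right) a = 4 a \left(-4 + a\right)$)
$w{\left(u \right)} = \frac{2 + u}{u - \frac{12}{u}}$ ($w{\left(u \right)} = \frac{u + 2}{u + \frac{4 \cdot 1 \left(-4 + 1\right)}{u}} = \frac{2 + u}{u + \frac{4 \cdot 1 \left(-3\right)}{u}} = \frac{2 + u}{u - \frac{12}{u}}$)
$-1035 + w{\left(19 \right)} = -1035 + \frac{19 \left(2 + 19\right)}{-12 + 19^{2}} = -1035 + 19 \frac{1}{-12 + 361} \cdot 21 = -1035 + 19 \cdot \frac{1}{349} \cdot 21 = -1035 + \frac{399}{349} = - \frac{360816}{349}$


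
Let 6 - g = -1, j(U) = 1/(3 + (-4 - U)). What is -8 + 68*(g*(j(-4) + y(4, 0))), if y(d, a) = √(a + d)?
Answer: 3308/3 ≈ 1102.7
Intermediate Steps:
j(U) = 1/(-1 - U)
g = 7 (g = 6 - 1*(-1) = 6 + 1 = 7)
-8 + 68*(g*(j(-4) + y(4, 0))) = -8 + 68*(7*(-1/(1 - 4) + √(0 + 4))) = -8 + 68*(7*(-1/(-3) + √4)) = -8 + 68*(7*(-1*(-⅓) + 2)) = -8 + 68*(7*(⅓ + 2)) = -8 + 68*(7*(7/3)) = -8 + 68*(49/3) = -8 + 3332/3 = 3308/3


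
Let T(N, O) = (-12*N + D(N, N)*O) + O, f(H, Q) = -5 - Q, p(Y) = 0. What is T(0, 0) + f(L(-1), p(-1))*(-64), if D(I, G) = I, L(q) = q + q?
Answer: 320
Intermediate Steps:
L(q) = 2*q
T(N, O) = O - 12*N + N*O (T(N, O) = (-12*N + N*O) + O = O - 12*N + N*O)
T(0, 0) + f(L(-1), p(-1))*(-64) = (0 - 12*0 + 0*0) + (-5 - 1*0)*(-64) = (0 + 0 + 0) + (-5 + 0)*(-64) = 0 - 5*(-64) = 0 + 320 = 320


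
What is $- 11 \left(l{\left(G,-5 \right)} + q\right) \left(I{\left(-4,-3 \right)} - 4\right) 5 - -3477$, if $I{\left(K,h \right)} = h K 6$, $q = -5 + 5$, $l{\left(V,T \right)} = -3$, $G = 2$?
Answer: $14697$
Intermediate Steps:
$q = 0$
$I{\left(K,h \right)} = 6 K h$ ($I{\left(K,h \right)} = K h 6 = 6 K h$)
$- 11 \left(l{\left(G,-5 \right)} + q\right) \left(I{\left(-4,-3 \right)} - 4\right) 5 - -3477 = - 11 \left(-3 + 0\right) \left(6 \left(-4\right) \left(-3\right) - 4\right) 5 - -3477 = - 11 \left(- 3 \left(72 - 4\right)\right) 5 + 3477 = - 11 \left(\left(-3\right) 68\right) 5 + 3477 = \left(-11\right) \left(-204\right) 5 + 3477 = 2244 \cdot 5 + 3477 = 11220 + 3477 = 14697$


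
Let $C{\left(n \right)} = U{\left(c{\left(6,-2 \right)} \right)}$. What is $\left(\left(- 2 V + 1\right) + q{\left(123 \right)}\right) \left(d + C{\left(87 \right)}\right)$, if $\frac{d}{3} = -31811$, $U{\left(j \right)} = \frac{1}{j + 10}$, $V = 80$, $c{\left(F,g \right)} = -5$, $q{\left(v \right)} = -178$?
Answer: $\frac{160804268}{5} \approx 3.2161 \cdot 10^{7}$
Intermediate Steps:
$U{\left(j \right)} = \frac{1}{10 + j}$
$d = -95433$ ($d = 3 \left(-31811\right) = -95433$)
$C{\left(n \right)} = \frac{1}{5}$ ($C{\left(n \right)} = \frac{1}{10 - 5} = \frac{1}{5}$)
$\left(\left(- 2 V + 1\right) + q{\left(123 \right)}\right) \left(d + C{\left(87 \right)}\right) = \left(\left(\left(-2\right) 80 + 1\right) - 178\right) \left(-95433 + \frac{1}{5}\right) = \left(\left(-160 + 1\right) - 178\right) \left(- \frac{477164}{5}\right) = \left(-159 - 178\right) \left(- \frac{477164}{5}\right) = \left(-337\right) \left(- \frac{477164}{5}\right) = \frac{160804268}{5}$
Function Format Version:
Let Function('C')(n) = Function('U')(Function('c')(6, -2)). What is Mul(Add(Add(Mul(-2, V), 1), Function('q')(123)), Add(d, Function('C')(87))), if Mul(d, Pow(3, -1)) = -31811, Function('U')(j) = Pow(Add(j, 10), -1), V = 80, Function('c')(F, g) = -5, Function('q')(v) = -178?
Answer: Rational(160804268, 5) ≈ 3.2161e+7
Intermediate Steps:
Function('U')(j) = Pow(Add(10, j), -1)
d = -95433 (d = Mul(3, -31811) = -95433)
Function('C')(n) = Rational(1, 5) (Function('C')(n) = Pow(Add(10, -5), -1) = Pow(5, -1) = Rational(1, 5))
Mul(Add(Add(Mul(-2, V), 1), Function('q')(123)), Add(d, Function('C')(87))) = Mul(Add(Add(Mul(-2, 80), 1), -178), Add(-95433, Rational(1, 5))) = Mul(Add(Add(-160, 1), -178), Rational(-477164, 5)) = Mul(Add(-159, -178), Rational(-477164, 5)) = Mul(-337, Rational(-477164, 5)) = Rational(160804268, 5)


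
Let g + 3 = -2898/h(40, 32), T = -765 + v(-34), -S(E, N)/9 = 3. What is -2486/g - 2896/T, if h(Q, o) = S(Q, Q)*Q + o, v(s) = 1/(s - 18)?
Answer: 51839799400/4893063 ≈ 10595.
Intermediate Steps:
v(s) = 1/(-18 + s)
S(E, N) = -27 (S(E, N) = -9*3 = -27)
h(Q, o) = o - 27*Q (h(Q, o) = -27*Q + o = o - 27*Q)
T = -39781/52 (T = -765 + 1/(-18 - 34) = -765 + 1/(-52) = -765 - 1/52 = -39781/52 ≈ -765.02)
g = -123/524 (g = -3 - 2898/(32 - 27*40) = -3 - 2898/(32 - 1080) = -3 - 2898/(-1048) = -3 - 2898*(-1/1048) = -3 + 1449/524 = -123/524 ≈ -0.23473)
-2486/g - 2896/T = -2486/(-123/524) - 2896/(-39781/52) = -2486*(-524/123) - 2896*(-52/39781) = 1302664/123 + 150592/39781 = 51839799400/4893063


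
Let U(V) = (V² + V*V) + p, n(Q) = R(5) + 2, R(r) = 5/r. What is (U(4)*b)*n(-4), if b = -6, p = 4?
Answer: -648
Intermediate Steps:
n(Q) = 3 (n(Q) = 5/5 + 2 = 5*(⅕) + 2 = 1 + 2 = 3)
U(V) = 4 + 2*V² (U(V) = (V² + V*V) + 4 = (V² + V²) + 4 = 2*V² + 4 = 4 + 2*V²)
(U(4)*b)*n(-4) = ((4 + 2*4²)*(-6))*3 = ((4 + 2*16)*(-6))*3 = ((4 + 32)*(-6))*3 = (36*(-6))*3 = -216*3 = -648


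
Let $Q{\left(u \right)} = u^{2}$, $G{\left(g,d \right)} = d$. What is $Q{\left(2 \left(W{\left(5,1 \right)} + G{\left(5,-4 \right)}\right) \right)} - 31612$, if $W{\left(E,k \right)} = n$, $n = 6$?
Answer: $-31596$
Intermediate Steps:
$W{\left(E,k \right)} = 6$
$Q{\left(2 \left(W{\left(5,1 \right)} + G{\left(5,-4 \right)}\right) \right)} - 31612 = \left(2 \left(6 - 4\right)\right)^{2} - 31612 = \left(2 \cdot 2\right)^{2} - 31612 = 4^{2} - 31612 = 16 - 31612 = -31596$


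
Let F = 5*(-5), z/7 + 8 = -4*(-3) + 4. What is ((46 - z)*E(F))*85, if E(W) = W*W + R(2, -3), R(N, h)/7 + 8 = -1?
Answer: -477700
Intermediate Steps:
z = 56 (z = -56 + 7*(-4*(-3) + 4) = -56 + 7*(12 + 4) = -56 + 7*16 = -56 + 112 = 56)
R(N, h) = -63 (R(N, h) = -56 + 7*(-1) = -56 - 7 = -63)
F = -25
E(W) = -63 + W**2 (E(W) = W*W - 63 = W**2 - 63 = -63 + W**2)
((46 - z)*E(F))*85 = ((46 - 1*56)*(-63 + (-25)**2))*85 = ((46 - 56)*(-63 + 625))*85 = -10*562*85 = -5620*85 = -477700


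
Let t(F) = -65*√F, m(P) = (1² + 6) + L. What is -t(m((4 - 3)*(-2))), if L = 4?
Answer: 65*√11 ≈ 215.58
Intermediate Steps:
m(P) = 11 (m(P) = (1² + 6) + 4 = (1 + 6) + 4 = 7 + 4 = 11)
-t(m((4 - 3)*(-2))) = -(-65)*√11 = 65*√11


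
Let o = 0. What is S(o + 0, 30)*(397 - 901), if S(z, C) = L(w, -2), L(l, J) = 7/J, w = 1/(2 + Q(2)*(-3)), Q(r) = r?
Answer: 1764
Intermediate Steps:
w = -¼ (w = 1/(2 + 2*(-3)) = 1/(2 - 6) = 1/(-4) = -¼ ≈ -0.25000)
S(z, C) = -7/2 (S(z, C) = 7/(-2) = 7*(-½) = -7/2)
S(o + 0, 30)*(397 - 901) = -7*(397 - 901)/2 = -7/2*(-504) = 1764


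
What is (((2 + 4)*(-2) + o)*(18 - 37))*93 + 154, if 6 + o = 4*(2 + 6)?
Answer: -24584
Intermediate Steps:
o = 26 (o = -6 + 4*(2 + 6) = -6 + 4*8 = -6 + 32 = 26)
(((2 + 4)*(-2) + o)*(18 - 37))*93 + 154 = (((2 + 4)*(-2) + 26)*(18 - 37))*93 + 154 = ((6*(-2) + 26)*(-19))*93 + 154 = ((-12 + 26)*(-19))*93 + 154 = (14*(-19))*93 + 154 = -266*93 + 154 = -24738 + 154 = -24584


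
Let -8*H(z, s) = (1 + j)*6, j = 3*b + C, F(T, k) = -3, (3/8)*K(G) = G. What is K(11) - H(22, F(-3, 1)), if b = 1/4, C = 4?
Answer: 1615/48 ≈ 33.646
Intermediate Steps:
K(G) = 8*G/3
b = ¼ ≈ 0.25000
j = 19/4 (j = 3*(¼) + 4 = ¾ + 4 = 19/4 ≈ 4.7500)
H(z, s) = -69/16 (H(z, s) = -(1 + 19/4)*6/8 = -23*6/32 = -⅛*69/2 = -69/16)
K(11) - H(22, F(-3, 1)) = (8/3)*11 - 1*(-69/16) = 88/3 + 69/16 = 1615/48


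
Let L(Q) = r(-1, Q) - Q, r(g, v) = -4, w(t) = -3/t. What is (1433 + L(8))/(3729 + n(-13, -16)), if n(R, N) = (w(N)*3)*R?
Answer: 22736/59547 ≈ 0.38182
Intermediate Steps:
L(Q) = -4 - Q
n(R, N) = -9*R/N (n(R, N) = (-3/N*3)*R = (-9/N)*R = -9*R/N)
(1433 + L(8))/(3729 + n(-13, -16)) = (1433 + (-4 - 1*8))/(3729 - 9*(-13)/(-16)) = (1433 + (-4 - 8))/(3729 - 9*(-13)*(-1/16)) = (1433 - 12)/(3729 - 117/16) = 1421/(59547/16) = 1421*(16/59547) = 22736/59547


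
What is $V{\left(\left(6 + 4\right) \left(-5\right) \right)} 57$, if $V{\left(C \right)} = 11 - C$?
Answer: $3477$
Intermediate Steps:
$V{\left(\left(6 + 4\right) \left(-5\right) \right)} 57 = \left(11 - \left(6 + 4\right) \left(-5\right)\right) 57 = \left(11 - 10 \left(-5\right)\right) 57 = \left(11 - -50\right) 57 = \left(11 + 50\right) 57 = 61 \cdot 57 = 3477$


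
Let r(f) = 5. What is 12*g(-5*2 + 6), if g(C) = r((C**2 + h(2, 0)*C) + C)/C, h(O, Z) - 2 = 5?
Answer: -15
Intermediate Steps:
h(O, Z) = 7 (h(O, Z) = 2 + 5 = 7)
g(C) = 5/C
12*g(-5*2 + 6) = 12*(5/(-5*2 + 6)) = 12*(5/(-10 + 6)) = 12*(5/(-4)) = 12*(5*(-1/4)) = 12*(-5/4) = -15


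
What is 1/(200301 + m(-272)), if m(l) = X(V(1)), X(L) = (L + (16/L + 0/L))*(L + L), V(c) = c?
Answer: 1/200335 ≈ 4.9916e-6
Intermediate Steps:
X(L) = 2*L*(L + 16/L) (X(L) = (L + (16/L + 0))*(2*L) = (L + 16/L)*(2*L) = 2*L*(L + 16/L))
m(l) = 34 (m(l) = 32 + 2*1² = 32 + 2*1 = 32 + 2 = 34)
1/(200301 + m(-272)) = 1/(200301 + 34) = 1/200335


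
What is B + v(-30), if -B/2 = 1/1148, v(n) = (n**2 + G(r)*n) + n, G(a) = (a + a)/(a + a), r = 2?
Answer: 482159/574 ≈ 840.00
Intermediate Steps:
G(a) = 1 (G(a) = (2*a)/((2*a)) = (2*a)*(1/(2*a)) = 1)
v(n) = n**2 + 2*n (v(n) = (n**2 + 1*n) + n = (n**2 + n) + n = (n + n**2) + n = n**2 + 2*n)
B = -1/574 (B = -2/1148 = -2*1/1148 = -1/574 ≈ -0.0017422)
B + v(-30) = -1/574 - 30*(2 - 30) = -1/574 - 30*(-28) = -1/574 + 840 = 482159/574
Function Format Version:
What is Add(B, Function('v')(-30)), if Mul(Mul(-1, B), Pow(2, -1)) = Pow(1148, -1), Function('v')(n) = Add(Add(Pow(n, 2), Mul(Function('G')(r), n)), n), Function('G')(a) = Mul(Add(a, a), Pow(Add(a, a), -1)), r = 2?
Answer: Rational(482159, 574) ≈ 840.00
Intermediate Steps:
Function('G')(a) = 1 (Function('G')(a) = Mul(Mul(2, a), Pow(Mul(2, a), -1)) = Mul(Mul(2, a), Mul(Rational(1, 2), Pow(a, -1))) = 1)
Function('v')(n) = Add(Pow(n, 2), Mul(2, n)) (Function('v')(n) = Add(Add(Pow(n, 2), Mul(1, n)), n) = Add(Add(Pow(n, 2), n), n) = Add(Add(n, Pow(n, 2)), n) = Add(Pow(n, 2), Mul(2, n)))
B = Rational(-1, 574) (B = Mul(-2, Pow(1148, -1)) = Mul(-2, Rational(1, 1148)) = Rational(-1, 574) ≈ -0.0017422)
Add(B, Function('v')(-30)) = Add(Rational(-1, 574), Mul(-30, Add(2, -30))) = Add(Rational(-1, 574), Mul(-30, -28)) = Add(Rational(-1, 574), 840) = Rational(482159, 574)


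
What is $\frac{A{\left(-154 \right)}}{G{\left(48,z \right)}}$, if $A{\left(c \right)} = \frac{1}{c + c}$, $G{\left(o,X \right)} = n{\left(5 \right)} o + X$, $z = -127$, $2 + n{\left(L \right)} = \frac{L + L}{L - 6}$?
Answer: $\frac{1}{216524} \approx 4.6184 \cdot 10^{-6}$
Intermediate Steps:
$n{\left(L \right)} = -2 + \frac{2 L}{-6 + L}$ ($n{\left(L \right)} = -2 + \frac{L + L}{L - 6} = -2 + \frac{2 L}{-6 + L}$)
$G{\left(o,X \right)} = X - 12 o$ ($G{\left(o,X \right)} = \frac{12}{-6 + 5} o + X = \frac{12}{-1} o + X = 12 \left(-1\right) o + X = - 12 o + X = X - 12 o$)
$A{\left(c \right)} = \frac{1}{2 c}$
$\frac{A{\left(-154 \right)}}{G{\left(48,z \right)}} = \frac{\frac{1}{2} \frac{1}{-154}}{-127 - 576} = \frac{\frac{1}{2} \left(- \frac{1}{154}\right)}{-127 - 576} = - \frac{1}{308 \left(-703\right)} = \left(- \frac{1}{308}\right) \left(- \frac{1}{703}\right) = \frac{1}{216524}$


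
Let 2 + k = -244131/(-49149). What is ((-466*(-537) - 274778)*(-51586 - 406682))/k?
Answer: 184211494745184/48611 ≈ 3.7895e+9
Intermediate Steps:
k = 48611/16383 (k = -2 - 244131/(-49149) = -2 - 244131*(-1/49149) = -2 + 81377/16383 = 48611/16383 ≈ 2.9672)
((-466*(-537) - 274778)*(-51586 - 406682))/k = ((-466*(-537) - 274778)*(-51586 - 406682))/(48611/16383) = ((250242 - 274778)*(-458268))*(16383/48611) = -24536*(-458268)*(16383/48611) = 11244063648*(16383/48611) = 184211494745184/48611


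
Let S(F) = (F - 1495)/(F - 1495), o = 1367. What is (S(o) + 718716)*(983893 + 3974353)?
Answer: 3563575690382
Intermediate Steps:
S(F) = 1 (S(F) = (-1495 + F)/(-1495 + F) = 1)
(S(o) + 718716)*(983893 + 3974353) = (1 + 718716)*(983893 + 3974353) = 718717*4958246 = 3563575690382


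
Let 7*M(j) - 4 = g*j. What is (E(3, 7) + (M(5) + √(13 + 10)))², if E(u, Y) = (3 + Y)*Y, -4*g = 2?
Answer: 970797/196 + 983*√23/7 ≈ 5626.5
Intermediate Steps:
g = -½ (g = -¼*2 = -½ ≈ -0.50000)
E(u, Y) = Y*(3 + Y)
M(j) = 4/7 - j/14 (M(j) = 4/7 + (-j/2)/7 = 4/7 - j/14)
(E(3, 7) + (M(5) + √(13 + 10)))² = (7*(3 + 7) + ((4/7 - 1/14*5) + √(13 + 10)))² = (7*10 + ((4/7 - 5/14) + √23))² = (70 + (3/14 + √23))² = (983/14 + √23)²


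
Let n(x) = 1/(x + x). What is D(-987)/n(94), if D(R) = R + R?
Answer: -371112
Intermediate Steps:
n(x) = 1/(2*x)
D(R) = 2*R
D(-987)/n(94) = (2*(-987))/(((½)/94)) = -1974/((½)*(1/94)) = -1974/1/188 = -1974*188 = -371112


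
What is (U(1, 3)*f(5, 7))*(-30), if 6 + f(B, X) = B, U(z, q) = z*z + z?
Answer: 60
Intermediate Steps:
U(z, q) = z + z² (U(z, q) = z² + z = z + z²)
f(B, X) = -6 + B
(U(1, 3)*f(5, 7))*(-30) = ((1*(1 + 1))*(-6 + 5))*(-30) = ((1*2)*(-1))*(-30) = (2*(-1))*(-30) = -2*(-30) = 60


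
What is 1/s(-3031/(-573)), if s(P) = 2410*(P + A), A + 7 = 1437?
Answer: 573/1982034610 ≈ 2.8910e-7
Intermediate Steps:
A = 1430 (A = -7 + 1437 = 1430)
s(P) = 3446300 + 2410*P (s(P) = 2410*(P + 1430) = 2410*(1430 + P) = 3446300 + 2410*P)
1/s(-3031/(-573)) = 1/(3446300 + 2410*(-3031/(-573))) = 1/(3446300 + 2410*(-3031*(-1/573))) = 1/(3446300 + 2410*(3031/573)) = 1/(3446300 + 7304710/573) = 1/(1982034610/573) = 573/1982034610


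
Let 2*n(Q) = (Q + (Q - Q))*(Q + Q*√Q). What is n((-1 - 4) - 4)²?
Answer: -13122 + 19683*I/2 ≈ -13122.0 + 9841.5*I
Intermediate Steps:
n(Q) = Q*(Q + Q^(3/2))/2 (n(Q) = ((Q + (Q - Q))*(Q + Q*√Q))/2 = ((Q + 0)*(Q + Q^(3/2)))/2 = (Q*(Q + Q^(3/2)))/2 = Q*(Q + Q^(3/2))/2)
n((-1 - 4) - 4)² = (((-1 - 4) - 4)²/2 + ((-1 - 4) - 4)^(5/2)/2)² = ((-5 - 4)²/2 + (-5 - 4)^(5/2)/2)² = ((½)*(-9)² + (-9)^(5/2)/2)² = ((½)*81 + (243*I)/2)² = (81/2 + 243*I/2)²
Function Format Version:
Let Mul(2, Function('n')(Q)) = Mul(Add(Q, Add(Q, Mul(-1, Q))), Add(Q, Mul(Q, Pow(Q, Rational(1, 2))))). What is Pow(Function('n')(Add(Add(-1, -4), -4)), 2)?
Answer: Add(-13122, Mul(Rational(19683, 2), I)) ≈ Add(-13122., Mul(9841.5, I))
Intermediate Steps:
Function('n')(Q) = Mul(Rational(1, 2), Q, Add(Q, Pow(Q, Rational(3, 2)))) (Function('n')(Q) = Mul(Rational(1, 2), Mul(Add(Q, Add(Q, Mul(-1, Q))), Add(Q, Mul(Q, Pow(Q, Rational(1, 2)))))) = Mul(Rational(1, 2), Mul(Add(Q, 0), Add(Q, Pow(Q, Rational(3, 2))))) = Mul(Rational(1, 2), Mul(Q, Add(Q, Pow(Q, Rational(3, 2))))) = Mul(Rational(1, 2), Q, Add(Q, Pow(Q, Rational(3, 2)))))
Pow(Function('n')(Add(Add(-1, -4), -4)), 2) = Pow(Add(Mul(Rational(1, 2), Pow(Add(Add(-1, -4), -4), 2)), Mul(Rational(1, 2), Pow(Add(Add(-1, -4), -4), Rational(5, 2)))), 2) = Pow(Add(Mul(Rational(1, 2), Pow(Add(-5, -4), 2)), Mul(Rational(1, 2), Pow(Add(-5, -4), Rational(5, 2)))), 2) = Pow(Add(Mul(Rational(1, 2), Pow(-9, 2)), Mul(Rational(1, 2), Pow(-9, Rational(5, 2)))), 2) = Pow(Add(Mul(Rational(1, 2), 81), Mul(Rational(1, 2), Mul(243, I))), 2) = Pow(Add(Rational(81, 2), Mul(Rational(243, 2), I)), 2)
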